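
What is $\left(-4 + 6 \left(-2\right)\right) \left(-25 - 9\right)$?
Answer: $544$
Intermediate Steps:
$\left(-4 + 6 \left(-2\right)\right) \left(-25 - 9\right) = \left(-4 - 12\right) \left(-34\right) = \left(-16\right) \left(-34\right) = 544$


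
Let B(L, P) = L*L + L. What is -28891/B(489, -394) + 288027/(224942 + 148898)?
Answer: 5821353803/8957580240 ≈ 0.64988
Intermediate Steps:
B(L, P) = L + L² (B(L, P) = L² + L = L + L²)
-28891/B(489, -394) + 288027/(224942 + 148898) = -28891*1/(489*(1 + 489)) + 288027/(224942 + 148898) = -28891/(489*490) + 288027/373840 = -28891/239610 + 288027*(1/373840) = -28891*1/239610 + 288027/373840 = -28891/239610 + 288027/373840 = 5821353803/8957580240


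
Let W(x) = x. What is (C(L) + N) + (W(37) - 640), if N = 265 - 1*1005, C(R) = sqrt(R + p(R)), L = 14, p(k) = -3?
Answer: -1343 + sqrt(11) ≈ -1339.7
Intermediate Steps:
C(R) = sqrt(-3 + R) (C(R) = sqrt(R - 3) = sqrt(-3 + R))
N = -740 (N = 265 - 1005 = -740)
(C(L) + N) + (W(37) - 640) = (sqrt(-3 + 14) - 740) + (37 - 640) = (sqrt(11) - 740) - 603 = (-740 + sqrt(11)) - 603 = -1343 + sqrt(11)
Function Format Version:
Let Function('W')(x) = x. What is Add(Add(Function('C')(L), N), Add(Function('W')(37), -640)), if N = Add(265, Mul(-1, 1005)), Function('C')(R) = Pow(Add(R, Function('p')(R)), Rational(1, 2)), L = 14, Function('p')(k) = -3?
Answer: Add(-1343, Pow(11, Rational(1, 2))) ≈ -1339.7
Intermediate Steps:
Function('C')(R) = Pow(Add(-3, R), Rational(1, 2)) (Function('C')(R) = Pow(Add(R, -3), Rational(1, 2)) = Pow(Add(-3, R), Rational(1, 2)))
N = -740 (N = Add(265, -1005) = -740)
Add(Add(Function('C')(L), N), Add(Function('W')(37), -640)) = Add(Add(Pow(Add(-3, 14), Rational(1, 2)), -740), Add(37, -640)) = Add(Add(Pow(11, Rational(1, 2)), -740), -603) = Add(Add(-740, Pow(11, Rational(1, 2))), -603) = Add(-1343, Pow(11, Rational(1, 2)))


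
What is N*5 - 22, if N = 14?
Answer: 48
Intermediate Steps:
N*5 - 22 = 14*5 - 22 = 70 - 22 = 48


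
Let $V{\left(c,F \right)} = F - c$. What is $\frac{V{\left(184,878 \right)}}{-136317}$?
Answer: $- \frac{694}{136317} \approx -0.0050911$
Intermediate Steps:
$\frac{V{\left(184,878 \right)}}{-136317} = \frac{878 - 184}{-136317} = \left(878 - 184\right) \left(- \frac{1}{136317}\right) = 694 \left(- \frac{1}{136317}\right) = - \frac{694}{136317}$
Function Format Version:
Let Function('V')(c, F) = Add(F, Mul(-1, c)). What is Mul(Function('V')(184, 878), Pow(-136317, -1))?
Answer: Rational(-694, 136317) ≈ -0.0050911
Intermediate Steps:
Mul(Function('V')(184, 878), Pow(-136317, -1)) = Mul(Add(878, Mul(-1, 184)), Pow(-136317, -1)) = Mul(Add(878, -184), Rational(-1, 136317)) = Mul(694, Rational(-1, 136317)) = Rational(-694, 136317)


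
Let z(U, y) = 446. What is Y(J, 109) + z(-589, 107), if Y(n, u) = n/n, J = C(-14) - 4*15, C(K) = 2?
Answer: 447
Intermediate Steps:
J = -58 (J = 2 - 4*15 = 2 - 1*60 = 2 - 60 = -58)
Y(n, u) = 1
Y(J, 109) + z(-589, 107) = 1 + 446 = 447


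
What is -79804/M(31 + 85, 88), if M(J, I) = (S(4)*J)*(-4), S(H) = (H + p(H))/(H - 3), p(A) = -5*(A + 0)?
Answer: -19951/1856 ≈ -10.749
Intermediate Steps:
p(A) = -5*A
S(H) = -4*H/(-3 + H) (S(H) = (H - 5*H)/(H - 3) = (-4*H)/(-3 + H) = -4*H/(-3 + H))
M(J, I) = 64*J (M(J, I) = ((-4*4/(-3 + 4))*J)*(-4) = ((-4*4/1)*J)*(-4) = ((-4*4*1)*J)*(-4) = -16*J*(-4) = 64*J)
-79804/M(31 + 85, 88) = -79804*1/(64*(31 + 85)) = -79804/(64*116) = -79804/7424 = -79804*1/7424 = -19951/1856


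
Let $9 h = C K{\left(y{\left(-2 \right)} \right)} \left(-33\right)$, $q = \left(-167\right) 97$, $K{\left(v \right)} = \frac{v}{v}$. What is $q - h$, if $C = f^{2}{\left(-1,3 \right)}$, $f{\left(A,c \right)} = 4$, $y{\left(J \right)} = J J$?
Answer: $- \frac{48421}{3} \approx -16140.0$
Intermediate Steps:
$y{\left(J \right)} = J^{2}$
$C = 16$ ($C = 4^{2} = 16$)
$K{\left(v \right)} = 1$
$q = -16199$
$h = - \frac{176}{3}$ ($h = \frac{16 \cdot 1 \left(-33\right)}{9} = \frac{16 \left(-33\right)}{9} = \frac{1}{9} \left(-528\right) = - \frac{176}{3} \approx -58.667$)
$q - h = -16199 - - \frac{176}{3} = -16199 + \frac{176}{3} = - \frac{48421}{3}$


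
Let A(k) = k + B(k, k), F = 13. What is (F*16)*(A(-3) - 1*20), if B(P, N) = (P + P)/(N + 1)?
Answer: -4160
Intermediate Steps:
B(P, N) = 2*P/(1 + N) (B(P, N) = (2*P)/(1 + N) = 2*P/(1 + N))
A(k) = k + 2*k/(1 + k)
(F*16)*(A(-3) - 1*20) = (13*16)*(-3*(3 - 3)/(1 - 3) - 1*20) = 208*(-3*0/(-2) - 20) = 208*(-3*(-1/2)*0 - 20) = 208*(0 - 20) = 208*(-20) = -4160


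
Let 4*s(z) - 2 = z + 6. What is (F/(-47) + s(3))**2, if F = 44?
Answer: 116281/35344 ≈ 3.2900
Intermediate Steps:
s(z) = 2 + z/4 (s(z) = 1/2 + (z + 6)/4 = 1/2 + (6 + z)/4 = 1/2 + (3/2 + z/4) = 2 + z/4)
(F/(-47) + s(3))**2 = (44/(-47) + (2 + (1/4)*3))**2 = (44*(-1/47) + (2 + 3/4))**2 = (-44/47 + 11/4)**2 = (341/188)**2 = 116281/35344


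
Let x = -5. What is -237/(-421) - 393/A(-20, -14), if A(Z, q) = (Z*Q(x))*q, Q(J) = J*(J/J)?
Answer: 497253/589400 ≈ 0.84366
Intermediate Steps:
Q(J) = J (Q(J) = J*1 = J)
A(Z, q) = -5*Z*q (A(Z, q) = (Z*(-5))*q = (-5*Z)*q = -5*Z*q)
-237/(-421) - 393/A(-20, -14) = -237/(-421) - 393/((-5*(-20)*(-14))) = -237*(-1/421) - 393/(-1400) = 237/421 - 393*(-1/1400) = 237/421 + 393/1400 = 497253/589400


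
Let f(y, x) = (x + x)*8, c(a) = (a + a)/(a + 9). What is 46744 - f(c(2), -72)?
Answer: 47896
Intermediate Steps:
c(a) = 2*a/(9 + a) (c(a) = (2*a)/(9 + a) = 2*a/(9 + a))
f(y, x) = 16*x (f(y, x) = (2*x)*8 = 16*x)
46744 - f(c(2), -72) = 46744 - 16*(-72) = 46744 - 1*(-1152) = 46744 + 1152 = 47896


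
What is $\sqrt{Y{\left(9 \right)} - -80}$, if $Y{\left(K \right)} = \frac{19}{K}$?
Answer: $\frac{\sqrt{739}}{3} \approx 9.0615$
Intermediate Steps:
$\sqrt{Y{\left(9 \right)} - -80} = \sqrt{\frac{19}{9} - -80} = \sqrt{19 \cdot \frac{1}{9} + 80} = \sqrt{\frac{19}{9} + 80} = \sqrt{\frac{739}{9}} = \frac{\sqrt{739}}{3}$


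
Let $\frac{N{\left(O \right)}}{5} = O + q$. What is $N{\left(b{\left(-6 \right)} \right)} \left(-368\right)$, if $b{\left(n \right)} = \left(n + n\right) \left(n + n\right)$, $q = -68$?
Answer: $-139840$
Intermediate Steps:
$b{\left(n \right)} = 4 n^{2}$ ($b{\left(n \right)} = 2 n 2 n = 4 n^{2}$)
$N{\left(O \right)} = -340 + 5 O$ ($N{\left(O \right)} = 5 \left(O - 68\right) = 5 \left(-68 + O\right) = -340 + 5 O$)
$N{\left(b{\left(-6 \right)} \right)} \left(-368\right) = \left(-340 + 5 \cdot 4 \left(-6\right)^{2}\right) \left(-368\right) = \left(-340 + 5 \cdot 4 \cdot 36\right) \left(-368\right) = \left(-340 + 5 \cdot 144\right) \left(-368\right) = \left(-340 + 720\right) \left(-368\right) = 380 \left(-368\right) = -139840$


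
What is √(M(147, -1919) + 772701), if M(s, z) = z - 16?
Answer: √770766 ≈ 877.93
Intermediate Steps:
M(s, z) = -16 + z
√(M(147, -1919) + 772701) = √((-16 - 1919) + 772701) = √(-1935 + 772701) = √770766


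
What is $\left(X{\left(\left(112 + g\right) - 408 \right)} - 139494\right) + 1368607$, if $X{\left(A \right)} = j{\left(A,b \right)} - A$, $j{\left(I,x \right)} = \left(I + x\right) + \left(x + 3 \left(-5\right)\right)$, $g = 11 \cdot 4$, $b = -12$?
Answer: $1229074$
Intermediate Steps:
$g = 44$
$j{\left(I,x \right)} = -15 + I + 2 x$ ($j{\left(I,x \right)} = \left(I + x\right) + \left(x - 15\right) = \left(I + x\right) + \left(-15 + x\right) = -15 + I + 2 x$)
$X{\left(A \right)} = -39$ ($X{\left(A \right)} = \left(-15 + A + 2 \left(-12\right)\right) - A = \left(-15 + A - 24\right) - A = \left(-39 + A\right) - A = -39$)
$\left(X{\left(\left(112 + g\right) - 408 \right)} - 139494\right) + 1368607 = \left(-39 - 139494\right) + 1368607 = -139533 + 1368607 = 1229074$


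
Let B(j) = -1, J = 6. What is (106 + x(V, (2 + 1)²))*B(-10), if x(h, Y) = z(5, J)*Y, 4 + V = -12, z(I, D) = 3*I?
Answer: -241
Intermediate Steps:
V = -16 (V = -4 - 12 = -16)
x(h, Y) = 15*Y (x(h, Y) = (3*5)*Y = 15*Y)
(106 + x(V, (2 + 1)²))*B(-10) = (106 + 15*(2 + 1)²)*(-1) = (106 + 15*3²)*(-1) = (106 + 15*9)*(-1) = (106 + 135)*(-1) = 241*(-1) = -241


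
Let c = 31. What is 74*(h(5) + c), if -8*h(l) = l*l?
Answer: 8251/4 ≈ 2062.8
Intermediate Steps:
h(l) = -l²/8 (h(l) = -l*l/8 = -l²/8)
74*(h(5) + c) = 74*(-⅛*5² + 31) = 74*(-⅛*25 + 31) = 74*(-25/8 + 31) = 74*(223/8) = 8251/4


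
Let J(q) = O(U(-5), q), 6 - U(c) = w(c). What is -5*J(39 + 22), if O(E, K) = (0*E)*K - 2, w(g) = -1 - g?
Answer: 10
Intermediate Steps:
U(c) = 7 + c (U(c) = 6 - (-1 - c) = 6 + (1 + c) = 7 + c)
O(E, K) = -2 (O(E, K) = 0*K - 2 = 0 - 2 = -2)
J(q) = -2
-5*J(39 + 22) = -5*(-2) = 10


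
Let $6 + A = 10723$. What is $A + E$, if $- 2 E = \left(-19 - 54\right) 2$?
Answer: $10790$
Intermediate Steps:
$A = 10717$ ($A = -6 + 10723 = 10717$)
$E = 73$ ($E = - \frac{\left(-19 - 54\right) 2}{2} = - \frac{\left(-73\right) 2}{2} = \left(- \frac{1}{2}\right) \left(-146\right) = 73$)
$A + E = 10717 + 73 = 10790$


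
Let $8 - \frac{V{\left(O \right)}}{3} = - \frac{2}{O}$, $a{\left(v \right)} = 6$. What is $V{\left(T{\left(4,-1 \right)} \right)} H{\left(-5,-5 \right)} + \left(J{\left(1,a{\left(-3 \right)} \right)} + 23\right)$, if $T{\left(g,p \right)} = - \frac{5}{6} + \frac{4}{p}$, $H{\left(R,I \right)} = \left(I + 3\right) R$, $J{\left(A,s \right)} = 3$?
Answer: $\frac{7354}{29} \approx 253.59$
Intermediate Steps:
$H{\left(R,I \right)} = R \left(3 + I\right)$ ($H{\left(R,I \right)} = \left(3 + I\right) R = R \left(3 + I\right)$)
$T{\left(g,p \right)} = - \frac{5}{6} + \frac{4}{p}$ ($T{\left(g,p \right)} = \left(-5\right) \frac{1}{6} + \frac{4}{p} = - \frac{5}{6} + \frac{4}{p}$)
$V{\left(O \right)} = 24 + \frac{6}{O}$ ($V{\left(O \right)} = 24 - 3 \left(- \frac{2}{O}\right) = 24 + \frac{6}{O}$)
$V{\left(T{\left(4,-1 \right)} \right)} H{\left(-5,-5 \right)} + \left(J{\left(1,a{\left(-3 \right)} \right)} + 23\right) = \left(24 + \frac{6}{- \frac{5}{6} + \frac{4}{-1}}\right) \left(- 5 \left(3 - 5\right)\right) + \left(3 + 23\right) = \left(24 + \frac{6}{- \frac{5}{6} + 4 \left(-1\right)}\right) \left(\left(-5\right) \left(-2\right)\right) + 26 = \left(24 + \frac{6}{- \frac{5}{6} - 4}\right) 10 + 26 = \left(24 + \frac{6}{- \frac{29}{6}}\right) 10 + 26 = \left(24 + 6 \left(- \frac{6}{29}\right)\right) 10 + 26 = \left(24 - \frac{36}{29}\right) 10 + 26 = \frac{660}{29} \cdot 10 + 26 = \frac{6600}{29} + 26 = \frac{7354}{29}$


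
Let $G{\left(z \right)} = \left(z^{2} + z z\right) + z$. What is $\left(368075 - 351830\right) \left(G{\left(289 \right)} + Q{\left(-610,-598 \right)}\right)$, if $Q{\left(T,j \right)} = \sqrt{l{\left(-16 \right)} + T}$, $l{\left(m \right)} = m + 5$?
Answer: $2718292095 + 48735 i \sqrt{69} \approx 2.7183 \cdot 10^{9} + 4.0482 \cdot 10^{5} i$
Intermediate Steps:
$G{\left(z \right)} = z + 2 z^{2}$ ($G{\left(z \right)} = \left(z^{2} + z^{2}\right) + z = 2 z^{2} + z = z + 2 z^{2}$)
$l{\left(m \right)} = 5 + m$
$Q{\left(T,j \right)} = \sqrt{-11 + T}$ ($Q{\left(T,j \right)} = \sqrt{\left(5 - 16\right) + T} = \sqrt{-11 + T}$)
$\left(368075 - 351830\right) \left(G{\left(289 \right)} + Q{\left(-610,-598 \right)}\right) = \left(368075 - 351830\right) \left(289 \left(1 + 2 \cdot 289\right) + \sqrt{-11 - 610}\right) = 16245 \left(289 \left(1 + 578\right) + \sqrt{-621}\right) = 16245 \left(289 \cdot 579 + 3 i \sqrt{69}\right) = 16245 \left(167331 + 3 i \sqrt{69}\right) = 2718292095 + 48735 i \sqrt{69}$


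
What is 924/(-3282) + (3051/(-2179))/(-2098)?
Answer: -702348571/2500633474 ≈ -0.28087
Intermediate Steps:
924/(-3282) + (3051/(-2179))/(-2098) = 924*(-1/3282) + (3051*(-1/2179))*(-1/2098) = -154/547 - 3051/2179*(-1/2098) = -154/547 + 3051/4571542 = -702348571/2500633474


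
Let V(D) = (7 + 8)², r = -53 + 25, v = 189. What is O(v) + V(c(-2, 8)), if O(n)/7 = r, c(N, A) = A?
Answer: 29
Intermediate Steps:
r = -28
V(D) = 225 (V(D) = 15² = 225)
O(n) = -196 (O(n) = 7*(-28) = -196)
O(v) + V(c(-2, 8)) = -196 + 225 = 29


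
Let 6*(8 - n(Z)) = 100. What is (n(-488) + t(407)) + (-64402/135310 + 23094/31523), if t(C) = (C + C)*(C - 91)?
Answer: 1645682242485331/6398065695 ≈ 2.5722e+5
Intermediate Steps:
n(Z) = -26/3 (n(Z) = 8 - ⅙*100 = 8 - 50/3 = -26/3)
t(C) = 2*C*(-91 + C) (t(C) = (2*C)*(-91 + C) = 2*C*(-91 + C))
(n(-488) + t(407)) + (-64402/135310 + 23094/31523) = (-26/3 + 2*407*(-91 + 407)) + (-64402/135310 + 23094/31523) = (-26/3 + 2*407*316) + (-64402*1/135310 + 23094*(1/31523)) = (-26/3 + 257224) + (-32201/67655 + 23094/31523) = 771646/3 + 547352447/2132688565 = 1645682242485331/6398065695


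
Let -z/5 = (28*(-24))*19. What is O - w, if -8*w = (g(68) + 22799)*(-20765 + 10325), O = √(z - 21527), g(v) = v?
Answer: -29841435 + √42313 ≈ -2.9841e+7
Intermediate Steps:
z = 63840 (z = -5*28*(-24)*19 = -(-3360)*19 = -5*(-12768) = 63840)
O = √42313 (O = √(63840 - 21527) = √42313 ≈ 205.70)
w = 29841435 (w = -(68 + 22799)*(-20765 + 10325)/8 = -22867*(-10440)/8 = -⅛*(-238731480) = 29841435)
O - w = √42313 - 1*29841435 = √42313 - 29841435 = -29841435 + √42313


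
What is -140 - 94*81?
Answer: -7754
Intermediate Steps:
-140 - 94*81 = -140 - 7614 = -7754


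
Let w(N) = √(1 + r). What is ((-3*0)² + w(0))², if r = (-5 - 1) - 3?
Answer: -8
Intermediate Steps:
r = -9 (r = -6 - 3 = -9)
w(N) = 2*I*√2 (w(N) = √(1 - 9) = √(-8) = 2*I*√2)
((-3*0)² + w(0))² = ((-3*0)² + 2*I*√2)² = (0² + 2*I*√2)² = (0 + 2*I*√2)² = (2*I*√2)² = -8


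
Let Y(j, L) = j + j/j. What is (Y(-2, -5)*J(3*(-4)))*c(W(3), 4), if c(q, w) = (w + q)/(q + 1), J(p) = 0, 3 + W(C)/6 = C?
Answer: 0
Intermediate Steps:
W(C) = -18 + 6*C
Y(j, L) = 1 + j (Y(j, L) = j + 1 = 1 + j)
c(q, w) = (q + w)/(1 + q)
(Y(-2, -5)*J(3*(-4)))*c(W(3), 4) = ((1 - 2)*0)*(((-18 + 6*3) + 4)/(1 + (-18 + 6*3))) = (-1*0)*(((-18 + 18) + 4)/(1 + (-18 + 18))) = 0*((0 + 4)/(1 + 0)) = 0*(4/1) = 0*(1*4) = 0*4 = 0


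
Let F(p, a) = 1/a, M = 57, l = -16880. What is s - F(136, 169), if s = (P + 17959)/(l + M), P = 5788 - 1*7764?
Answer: -2717950/2843087 ≈ -0.95599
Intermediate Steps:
P = -1976 (P = 5788 - 7764 = -1976)
s = -15983/16823 (s = (-1976 + 17959)/(-16880 + 57) = 15983/(-16823) = 15983*(-1/16823) = -15983/16823 ≈ -0.95007)
s - F(136, 169) = -15983/16823 - 1/169 = -2717950/2843087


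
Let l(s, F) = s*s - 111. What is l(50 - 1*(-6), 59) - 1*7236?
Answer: -4211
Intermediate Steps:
l(s, F) = -111 + s² (l(s, F) = s² - 111 = -111 + s²)
l(50 - 1*(-6), 59) - 1*7236 = (-111 + (50 - 1*(-6))²) - 1*7236 = (-111 + (50 + 6)²) - 7236 = (-111 + 56²) - 7236 = (-111 + 3136) - 7236 = 3025 - 7236 = -4211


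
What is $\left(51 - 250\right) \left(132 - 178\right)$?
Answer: $9154$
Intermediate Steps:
$\left(51 - 250\right) \left(132 - 178\right) = \left(-199\right) \left(-46\right) = 9154$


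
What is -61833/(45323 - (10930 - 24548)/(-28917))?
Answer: -1788024861/1310591573 ≈ -1.3643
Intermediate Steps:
-61833/(45323 - (10930 - 24548)/(-28917)) = -61833/(45323 - (-13618)*(-1)/28917) = -61833/(45323 - 1*13618/28917) = -61833/(45323 - 13618/28917) = -61833/1310591573/28917 = -61833*28917/1310591573 = -1788024861/1310591573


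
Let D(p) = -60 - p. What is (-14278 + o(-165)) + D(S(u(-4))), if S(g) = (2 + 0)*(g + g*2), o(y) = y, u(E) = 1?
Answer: -14509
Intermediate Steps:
S(g) = 6*g (S(g) = 2*(g + 2*g) = 2*(3*g) = 6*g)
(-14278 + o(-165)) + D(S(u(-4))) = (-14278 - 165) + (-60 - 6) = -14443 + (-60 - 1*6) = -14443 + (-60 - 6) = -14443 - 66 = -14509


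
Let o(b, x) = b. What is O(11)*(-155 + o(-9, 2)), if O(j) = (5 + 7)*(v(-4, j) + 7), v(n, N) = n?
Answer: -5904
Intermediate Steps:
O(j) = 36 (O(j) = (5 + 7)*(-4 + 7) = 12*3 = 36)
O(11)*(-155 + o(-9, 2)) = 36*(-155 - 9) = 36*(-164) = -5904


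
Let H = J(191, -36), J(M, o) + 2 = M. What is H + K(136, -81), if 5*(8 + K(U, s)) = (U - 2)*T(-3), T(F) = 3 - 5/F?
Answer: 4591/15 ≈ 306.07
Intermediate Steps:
J(M, o) = -2 + M
H = 189 (H = -2 + 191 = 189)
K(U, s) = -148/15 + 14*U/15 (K(U, s) = -8 + ((U - 2)*(3 - 5/(-3)))/5 = -8 + ((-2 + U)*(3 - 5*(-1/3)))/5 = -8 + ((-2 + U)*(3 + 5/3))/5 = -8 + ((-2 + U)*(14/3))/5 = -8 + (-28/3 + 14*U/3)/5 = -8 + (-28/15 + 14*U/15) = -148/15 + 14*U/15)
H + K(136, -81) = 189 + (-148/15 + (14/15)*136) = 189 + (-148/15 + 1904/15) = 189 + 1756/15 = 4591/15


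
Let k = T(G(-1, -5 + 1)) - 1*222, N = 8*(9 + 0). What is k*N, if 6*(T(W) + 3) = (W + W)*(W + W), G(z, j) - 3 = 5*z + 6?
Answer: -15432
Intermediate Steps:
G(z, j) = 9 + 5*z (G(z, j) = 3 + (5*z + 6) = 3 + (6 + 5*z) = 9 + 5*z)
N = 72 (N = 8*9 = 72)
T(W) = -3 + 2*W²/3 (T(W) = -3 + ((W + W)*(W + W))/6 = -3 + ((2*W)*(2*W))/6 = -3 + (4*W²)/6 = -3 + 2*W²/3)
k = -643/3 (k = (-3 + 2*(9 + 5*(-1))²/3) - 1*222 = (-3 + 2*(9 - 5)²/3) - 222 = (-3 + (⅔)*4²) - 222 = (-3 + (⅔)*16) - 222 = (-3 + 32/3) - 222 = 23/3 - 222 = -643/3 ≈ -214.33)
k*N = -643/3*72 = -15432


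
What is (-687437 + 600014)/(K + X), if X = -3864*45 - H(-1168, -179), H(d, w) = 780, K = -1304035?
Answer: 87423/1478695 ≈ 0.059122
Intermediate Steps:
X = -174660 (X = -3864*45 - 1*780 = -173880 - 780 = -174660)
(-687437 + 600014)/(K + X) = (-687437 + 600014)/(-1304035 - 174660) = -87423/(-1478695) = -87423*(-1/1478695) = 87423/1478695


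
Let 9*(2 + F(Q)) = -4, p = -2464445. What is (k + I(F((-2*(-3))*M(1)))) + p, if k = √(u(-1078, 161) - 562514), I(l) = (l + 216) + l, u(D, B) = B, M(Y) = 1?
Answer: -22178105/9 + I*√562353 ≈ -2.4642e+6 + 749.9*I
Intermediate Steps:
F(Q) = -22/9 (F(Q) = -2 + (⅑)*(-4) = -2 - 4/9 = -22/9)
I(l) = 216 + 2*l (I(l) = (216 + l) + l = 216 + 2*l)
k = I*√562353 (k = √(161 - 562514) = √(-562353) = I*√562353 ≈ 749.9*I)
(k + I(F((-2*(-3))*M(1)))) + p = (I*√562353 + (216 + 2*(-22/9))) - 2464445 = (I*√562353 + (216 - 44/9)) - 2464445 = (I*√562353 + 1900/9) - 2464445 = (1900/9 + I*√562353) - 2464445 = -22178105/9 + I*√562353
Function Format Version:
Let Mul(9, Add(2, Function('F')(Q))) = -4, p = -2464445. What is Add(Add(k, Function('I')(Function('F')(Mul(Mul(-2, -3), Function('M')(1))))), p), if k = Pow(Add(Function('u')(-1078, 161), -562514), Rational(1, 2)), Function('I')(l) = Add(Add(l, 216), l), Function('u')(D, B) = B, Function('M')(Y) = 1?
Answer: Add(Rational(-22178105, 9), Mul(I, Pow(562353, Rational(1, 2)))) ≈ Add(-2.4642e+6, Mul(749.90, I))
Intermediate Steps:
Function('F')(Q) = Rational(-22, 9) (Function('F')(Q) = Add(-2, Mul(Rational(1, 9), -4)) = Add(-2, Rational(-4, 9)) = Rational(-22, 9))
Function('I')(l) = Add(216, Mul(2, l)) (Function('I')(l) = Add(Add(216, l), l) = Add(216, Mul(2, l)))
k = Mul(I, Pow(562353, Rational(1, 2))) (k = Pow(Add(161, -562514), Rational(1, 2)) = Pow(-562353, Rational(1, 2)) = Mul(I, Pow(562353, Rational(1, 2))) ≈ Mul(749.90, I))
Add(Add(k, Function('I')(Function('F')(Mul(Mul(-2, -3), Function('M')(1))))), p) = Add(Add(Mul(I, Pow(562353, Rational(1, 2))), Add(216, Mul(2, Rational(-22, 9)))), -2464445) = Add(Add(Mul(I, Pow(562353, Rational(1, 2))), Add(216, Rational(-44, 9))), -2464445) = Add(Add(Mul(I, Pow(562353, Rational(1, 2))), Rational(1900, 9)), -2464445) = Add(Add(Rational(1900, 9), Mul(I, Pow(562353, Rational(1, 2)))), -2464445) = Add(Rational(-22178105, 9), Mul(I, Pow(562353, Rational(1, 2))))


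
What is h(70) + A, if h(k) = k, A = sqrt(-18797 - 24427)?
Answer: 70 + 2*I*sqrt(10806) ≈ 70.0 + 207.9*I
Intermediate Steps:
A = 2*I*sqrt(10806) (A = sqrt(-43224) = 2*I*sqrt(10806) ≈ 207.9*I)
h(70) + A = 70 + 2*I*sqrt(10806)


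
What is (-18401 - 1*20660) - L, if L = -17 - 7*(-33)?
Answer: -39275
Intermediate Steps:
L = 214 (L = -17 + 231 = 214)
(-18401 - 1*20660) - L = (-18401 - 1*20660) - 1*214 = (-18401 - 20660) - 214 = -39061 - 214 = -39275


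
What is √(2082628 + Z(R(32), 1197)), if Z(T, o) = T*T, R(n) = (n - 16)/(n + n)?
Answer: √33322049/4 ≈ 1443.1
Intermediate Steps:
R(n) = (-16 + n)/(2*n) (R(n) = (-16 + n)/((2*n)) = (-16 + n)*(1/(2*n)) = (-16 + n)/(2*n))
Z(T, o) = T²
√(2082628 + Z(R(32), 1197)) = √(2082628 + ((½)*(-16 + 32)/32)²) = √(2082628 + ((½)*(1/32)*16)²) = √(2082628 + (¼)²) = √(2082628 + 1/16) = √(33322049/16) = √33322049/4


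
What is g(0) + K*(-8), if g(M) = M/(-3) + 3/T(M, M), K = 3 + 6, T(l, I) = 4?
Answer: -285/4 ≈ -71.250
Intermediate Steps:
K = 9
g(M) = 3/4 - M/3 (g(M) = M/(-3) + 3/4 = M*(-1/3) + 3*(1/4) = -M/3 + 3/4 = 3/4 - M/3)
g(0) + K*(-8) = (3/4 - 1/3*0) + 9*(-8) = (3/4 + 0) - 72 = 3/4 - 72 = -285/4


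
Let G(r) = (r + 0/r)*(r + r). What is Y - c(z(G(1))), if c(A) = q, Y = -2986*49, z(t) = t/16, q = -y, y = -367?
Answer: -146681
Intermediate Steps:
G(r) = 2*r**2 (G(r) = (r + 0)*(2*r) = r*(2*r) = 2*r**2)
q = 367 (q = -1*(-367) = 367)
z(t) = t/16 (z(t) = t*(1/16) = t/16)
Y = -146314
c(A) = 367
Y - c(z(G(1))) = -146314 - 1*367 = -146314 - 367 = -146681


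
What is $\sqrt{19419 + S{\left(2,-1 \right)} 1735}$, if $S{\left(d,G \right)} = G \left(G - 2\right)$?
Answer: $36 \sqrt{19} \approx 156.92$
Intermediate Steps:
$S{\left(d,G \right)} = G \left(-2 + G\right)$
$\sqrt{19419 + S{\left(2,-1 \right)} 1735} = \sqrt{19419 + - (-2 - 1) 1735} = \sqrt{19419 + \left(-1\right) \left(-3\right) 1735} = \sqrt{19419 + 3 \cdot 1735} = \sqrt{19419 + 5205} = \sqrt{24624} = 36 \sqrt{19}$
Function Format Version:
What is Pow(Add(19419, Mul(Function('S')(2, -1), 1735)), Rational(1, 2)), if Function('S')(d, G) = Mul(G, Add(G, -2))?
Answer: Mul(36, Pow(19, Rational(1, 2))) ≈ 156.92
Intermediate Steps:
Function('S')(d, G) = Mul(G, Add(-2, G))
Pow(Add(19419, Mul(Function('S')(2, -1), 1735)), Rational(1, 2)) = Pow(Add(19419, Mul(Mul(-1, Add(-2, -1)), 1735)), Rational(1, 2)) = Pow(Add(19419, Mul(Mul(-1, -3), 1735)), Rational(1, 2)) = Pow(Add(19419, Mul(3, 1735)), Rational(1, 2)) = Pow(Add(19419, 5205), Rational(1, 2)) = Pow(24624, Rational(1, 2)) = Mul(36, Pow(19, Rational(1, 2)))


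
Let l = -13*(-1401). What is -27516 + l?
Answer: -9303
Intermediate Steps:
l = 18213
-27516 + l = -27516 + 18213 = -9303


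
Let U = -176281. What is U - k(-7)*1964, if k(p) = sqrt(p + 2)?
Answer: -176281 - 1964*I*sqrt(5) ≈ -1.7628e+5 - 4391.6*I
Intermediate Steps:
k(p) = sqrt(2 + p)
U - k(-7)*1964 = -176281 - sqrt(2 - 7)*1964 = -176281 - sqrt(-5)*1964 = -176281 - I*sqrt(5)*1964 = -176281 - 1964*I*sqrt(5)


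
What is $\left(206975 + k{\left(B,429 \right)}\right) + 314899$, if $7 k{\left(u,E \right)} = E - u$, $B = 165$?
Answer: $\frac{3653382}{7} \approx 5.2191 \cdot 10^{5}$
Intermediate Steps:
$k{\left(u,E \right)} = - \frac{u}{7} + \frac{E}{7}$ ($k{\left(u,E \right)} = \frac{E - u}{7} = - \frac{u}{7} + \frac{E}{7}$)
$\left(206975 + k{\left(B,429 \right)}\right) + 314899 = \left(206975 + \left(\left(- \frac{1}{7}\right) 165 + \frac{1}{7} \cdot 429\right)\right) + 314899 = \left(206975 + \left(- \frac{165}{7} + \frac{429}{7}\right)\right) + 314899 = \left(206975 + \frac{264}{7}\right) + 314899 = \frac{1449089}{7} + 314899 = \frac{3653382}{7}$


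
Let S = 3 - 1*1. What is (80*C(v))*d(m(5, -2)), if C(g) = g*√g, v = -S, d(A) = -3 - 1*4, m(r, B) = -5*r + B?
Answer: 1120*I*√2 ≈ 1583.9*I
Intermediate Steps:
S = 2 (S = 3 - 1 = 2)
m(r, B) = B - 5*r
d(A) = -7 (d(A) = -3 - 4 = -7)
v = -2 (v = -1*2 = -2)
C(g) = g^(3/2)
(80*C(v))*d(m(5, -2)) = (80*(-2)^(3/2))*(-7) = (80*(-2*I*√2))*(-7) = -160*I*√2*(-7) = 1120*I*√2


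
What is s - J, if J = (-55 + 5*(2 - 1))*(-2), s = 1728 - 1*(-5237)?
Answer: 6865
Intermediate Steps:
s = 6965 (s = 1728 + 5237 = 6965)
J = 100 (J = (-55 + 5*1)*(-2) = (-55 + 5)*(-2) = -50*(-2) = 100)
s - J = 6965 - 1*100 = 6965 - 100 = 6865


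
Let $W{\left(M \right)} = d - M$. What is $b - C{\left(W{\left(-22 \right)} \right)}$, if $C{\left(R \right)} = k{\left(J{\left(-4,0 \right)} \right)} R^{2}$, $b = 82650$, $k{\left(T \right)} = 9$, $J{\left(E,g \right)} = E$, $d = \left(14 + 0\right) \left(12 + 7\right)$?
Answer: $-663846$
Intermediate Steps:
$d = 266$ ($d = 14 \cdot 19 = 266$)
$W{\left(M \right)} = 266 - M$
$C{\left(R \right)} = 9 R^{2}$
$b - C{\left(W{\left(-22 \right)} \right)} = 82650 - 9 \left(266 - -22\right)^{2} = 82650 - 9 \left(266 + 22\right)^{2} = 82650 - 9 \cdot 288^{2} = 82650 - 9 \cdot 82944 = 82650 - 746496 = -663846$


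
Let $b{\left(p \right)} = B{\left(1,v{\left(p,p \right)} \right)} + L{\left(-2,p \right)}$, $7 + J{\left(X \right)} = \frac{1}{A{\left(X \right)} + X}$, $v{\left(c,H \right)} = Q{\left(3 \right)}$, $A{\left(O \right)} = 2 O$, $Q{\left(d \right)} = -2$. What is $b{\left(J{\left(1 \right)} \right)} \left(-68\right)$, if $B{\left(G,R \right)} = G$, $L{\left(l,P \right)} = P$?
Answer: $\frac{1156}{3} \approx 385.33$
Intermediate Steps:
$v{\left(c,H \right)} = -2$
$J{\left(X \right)} = -7 + \frac{1}{3 X}$ ($J{\left(X \right)} = -7 + \frac{1}{2 X + X} = -7 + \frac{1}{3 X}$)
$b{\left(p \right)} = 1 + p$
$b{\left(J{\left(1 \right)} \right)} \left(-68\right) = \left(1 - \left(7 - \frac{1}{3 \cdot 1}\right)\right) \left(-68\right) = \left(1 + \left(-7 + \frac{1}{3} \cdot 1\right)\right) \left(-68\right) = \left(1 + \left(-7 + \frac{1}{3}\right)\right) \left(-68\right) = \left(1 - \frac{20}{3}\right) \left(-68\right) = \left(- \frac{17}{3}\right) \left(-68\right) = \frac{1156}{3}$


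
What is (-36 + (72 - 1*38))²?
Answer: 4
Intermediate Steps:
(-36 + (72 - 1*38))² = (-36 + (72 - 38))² = (-36 + 34)² = (-2)² = 4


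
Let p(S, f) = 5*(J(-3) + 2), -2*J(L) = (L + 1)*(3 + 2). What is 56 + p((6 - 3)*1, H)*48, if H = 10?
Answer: 1736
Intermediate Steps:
J(L) = -5/2 - 5*L/2 (J(L) = -(L + 1)*(3 + 2)/2 = -(1 + L)*5/2 = -(5 + 5*L)/2 = -5/2 - 5*L/2)
p(S, f) = 35 (p(S, f) = 5*((-5/2 - 5/2*(-3)) + 2) = 5*((-5/2 + 15/2) + 2) = 5*(5 + 2) = 5*7 = 35)
56 + p((6 - 3)*1, H)*48 = 56 + 35*48 = 56 + 1680 = 1736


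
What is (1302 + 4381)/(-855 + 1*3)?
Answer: -5683/852 ≈ -6.6702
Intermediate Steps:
(1302 + 4381)/(-855 + 1*3) = 5683/(-855 + 3) = 5683/(-852) = 5683*(-1/852) = -5683/852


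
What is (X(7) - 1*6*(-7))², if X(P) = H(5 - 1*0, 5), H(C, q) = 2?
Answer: 1936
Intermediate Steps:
X(P) = 2
(X(7) - 1*6*(-7))² = (2 - 1*6*(-7))² = (2 - 6*(-7))² = (2 + 42)² = 44² = 1936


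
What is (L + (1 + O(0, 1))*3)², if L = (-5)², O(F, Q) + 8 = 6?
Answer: 484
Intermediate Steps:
O(F, Q) = -2 (O(F, Q) = -8 + 6 = -2)
L = 25
(L + (1 + O(0, 1))*3)² = (25 + (1 - 2)*3)² = (25 - 1*3)² = (25 - 3)² = 22² = 484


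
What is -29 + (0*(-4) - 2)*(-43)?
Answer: 57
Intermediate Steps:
-29 + (0*(-4) - 2)*(-43) = -29 + (0 - 2)*(-43) = -29 - 2*(-43) = -29 + 86 = 57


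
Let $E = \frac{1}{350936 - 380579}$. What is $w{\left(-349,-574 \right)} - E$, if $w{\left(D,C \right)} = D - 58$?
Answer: $- \frac{12064700}{29643} \approx -407.0$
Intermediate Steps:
$w{\left(D,C \right)} = -58 + D$ ($w{\left(D,C \right)} = D - 58 = -58 + D$)
$E = - \frac{1}{29643}$ ($E = \frac{1}{-29643} = - \frac{1}{29643} \approx -3.3735 \cdot 10^{-5}$)
$w{\left(-349,-574 \right)} - E = \left(-58 - 349\right) - - \frac{1}{29643} = -407 + \frac{1}{29643} = - \frac{12064700}{29643}$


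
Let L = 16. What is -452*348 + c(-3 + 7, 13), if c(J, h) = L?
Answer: -157280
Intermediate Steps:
c(J, h) = 16
-452*348 + c(-3 + 7, 13) = -452*348 + 16 = -157296 + 16 = -157280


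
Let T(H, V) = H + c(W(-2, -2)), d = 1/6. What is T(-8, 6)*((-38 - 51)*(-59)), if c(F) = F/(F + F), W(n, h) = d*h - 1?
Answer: -78765/2 ≈ -39383.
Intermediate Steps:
d = 1/6 (d = 1*(1/6) = 1/6 ≈ 0.16667)
W(n, h) = -1 + h/6 (W(n, h) = h/6 - 1 = -1 + h/6)
c(F) = 1/2 (c(F) = F/((2*F)) = (1/(2*F))*F = 1/2)
T(H, V) = 1/2 + H (T(H, V) = H + 1/2 = 1/2 + H)
T(-8, 6)*((-38 - 51)*(-59)) = (1/2 - 8)*((-38 - 51)*(-59)) = -(-1335)*(-59)/2 = -15/2*5251 = -78765/2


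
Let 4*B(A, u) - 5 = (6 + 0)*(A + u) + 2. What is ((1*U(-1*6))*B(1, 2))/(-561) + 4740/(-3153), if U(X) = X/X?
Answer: -3571795/2358444 ≈ -1.5145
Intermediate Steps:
U(X) = 1
B(A, u) = 7/4 + 3*A/2 + 3*u/2 (B(A, u) = 5/4 + ((6 + 0)*(A + u) + 2)/4 = 5/4 + (6*(A + u) + 2)/4 = 5/4 + ((6*A + 6*u) + 2)/4 = 5/4 + (2 + 6*A + 6*u)/4 = 5/4 + (½ + 3*A/2 + 3*u/2) = 7/4 + 3*A/2 + 3*u/2)
((1*U(-1*6))*B(1, 2))/(-561) + 4740/(-3153) = ((1*1)*(7/4 + (3/2)*1 + (3/2)*2))/(-561) + 4740/(-3153) = (1*(7/4 + 3/2 + 3))*(-1/561) + 4740*(-1/3153) = (1*(25/4))*(-1/561) - 1580/1051 = (25/4)*(-1/561) - 1580/1051 = -25/2244 - 1580/1051 = -3571795/2358444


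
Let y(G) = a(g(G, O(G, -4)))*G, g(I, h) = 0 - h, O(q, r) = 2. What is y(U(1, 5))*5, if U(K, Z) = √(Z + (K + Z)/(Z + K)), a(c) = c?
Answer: -10*√6 ≈ -24.495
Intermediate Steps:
g(I, h) = -h
U(K, Z) = √(1 + Z) (U(K, Z) = √(Z + (K + Z)/(K + Z)) = √(Z + 1) = √(1 + Z))
y(G) = -2*G (y(G) = (-1*2)*G = -2*G)
y(U(1, 5))*5 = -2*√(1 + 5 + 5*(1 + 5))/√(1 + 5)*5 = -2*√6*√(1 + 5 + 5*6)/6*5 = -2*√6*√(1 + 5 + 30)/6*5 = -2*√6*5 = -10*√6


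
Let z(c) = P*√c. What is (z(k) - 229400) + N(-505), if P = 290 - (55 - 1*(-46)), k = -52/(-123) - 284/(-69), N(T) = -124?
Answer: -229524 + 378*√1009010/943 ≈ -2.2912e+5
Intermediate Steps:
k = 4280/943 (k = -52*(-1/123) - 284*(-1/69) = 52/123 + 284/69 = 4280/943 ≈ 4.5387)
P = 189 (P = 290 - (55 + 46) = 290 - 1*101 = 290 - 101 = 189)
z(c) = 189*√c
(z(k) - 229400) + N(-505) = (189*√(4280/943) - 229400) - 124 = (189*(2*√1009010/943) - 229400) - 124 = (378*√1009010/943 - 229400) - 124 = (-229400 + 378*√1009010/943) - 124 = -229524 + 378*√1009010/943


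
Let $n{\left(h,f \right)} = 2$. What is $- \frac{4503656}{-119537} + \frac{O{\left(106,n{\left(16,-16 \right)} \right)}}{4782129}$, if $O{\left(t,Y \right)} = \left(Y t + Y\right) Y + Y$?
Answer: $\frac{1957919578594}{51967395843} \approx 37.676$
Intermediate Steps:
$O{\left(t,Y \right)} = Y + Y \left(Y + Y t\right)$ ($O{\left(t,Y \right)} = \left(Y + Y t\right) Y + Y = Y \left(Y + Y t\right) + Y = Y + Y \left(Y + Y t\right)$)
$- \frac{4503656}{-119537} + \frac{O{\left(106,n{\left(16,-16 \right)} \right)}}{4782129} = - \frac{4503656}{-119537} + \frac{2 \left(1 + 2 + 2 \cdot 106\right)}{4782129} = \left(-4503656\right) \left(- \frac{1}{119537}\right) + 2 \left(1 + 2 + 212\right) \frac{1}{4782129} = \frac{4503656}{119537} + 2 \cdot 215 \cdot \frac{1}{4782129} = \frac{4503656}{119537} + 430 \cdot \frac{1}{4782129} = \frac{4503656}{119537} + \frac{430}{4782129} = \frac{1957919578594}{51967395843}$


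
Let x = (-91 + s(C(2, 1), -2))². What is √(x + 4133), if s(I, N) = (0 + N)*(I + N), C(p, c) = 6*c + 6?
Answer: √16454 ≈ 128.27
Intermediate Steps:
C(p, c) = 6 + 6*c
s(I, N) = N*(I + N)
x = 12321 (x = (-91 - 2*((6 + 6*1) - 2))² = (-91 - 2*((6 + 6) - 2))² = (-91 - 2*(12 - 2))² = (-91 - 2*10)² = (-91 - 20)² = (-111)² = 12321)
√(x + 4133) = √(12321 + 4133) = √16454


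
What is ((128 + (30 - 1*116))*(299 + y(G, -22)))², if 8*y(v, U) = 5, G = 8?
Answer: 2533813569/16 ≈ 1.5836e+8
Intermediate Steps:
y(v, U) = 5/8 (y(v, U) = (⅛)*5 = 5/8)
((128 + (30 - 1*116))*(299 + y(G, -22)))² = ((128 + (30 - 1*116))*(299 + 5/8))² = ((128 + (30 - 116))*(2397/8))² = ((128 - 86)*(2397/8))² = (42*(2397/8))² = (50337/4)² = 2533813569/16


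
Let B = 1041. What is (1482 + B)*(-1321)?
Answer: -3332883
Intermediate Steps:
(1482 + B)*(-1321) = (1482 + 1041)*(-1321) = 2523*(-1321) = -3332883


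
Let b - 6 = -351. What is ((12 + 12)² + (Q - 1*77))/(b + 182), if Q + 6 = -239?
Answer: -254/163 ≈ -1.5583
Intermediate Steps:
Q = -245 (Q = -6 - 239 = -245)
b = -345 (b = 6 - 351 = -345)
((12 + 12)² + (Q - 1*77))/(b + 182) = ((12 + 12)² + (-245 - 1*77))/(-345 + 182) = (24² + (-245 - 77))/(-163) = (576 - 322)*(-1/163) = 254*(-1/163) = -254/163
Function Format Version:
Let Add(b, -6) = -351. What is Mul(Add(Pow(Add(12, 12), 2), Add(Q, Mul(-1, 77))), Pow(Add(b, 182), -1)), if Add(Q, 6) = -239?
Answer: Rational(-254, 163) ≈ -1.5583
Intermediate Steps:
Q = -245 (Q = Add(-6, -239) = -245)
b = -345 (b = Add(6, -351) = -345)
Mul(Add(Pow(Add(12, 12), 2), Add(Q, Mul(-1, 77))), Pow(Add(b, 182), -1)) = Mul(Add(Pow(Add(12, 12), 2), Add(-245, Mul(-1, 77))), Pow(Add(-345, 182), -1)) = Mul(Add(Pow(24, 2), Add(-245, -77)), Pow(-163, -1)) = Mul(Add(576, -322), Rational(-1, 163)) = Mul(254, Rational(-1, 163)) = Rational(-254, 163)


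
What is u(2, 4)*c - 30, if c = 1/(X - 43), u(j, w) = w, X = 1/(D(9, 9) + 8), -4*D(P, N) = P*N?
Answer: -63526/2111 ≈ -30.093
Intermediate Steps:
D(P, N) = -N*P/4 (D(P, N) = -P*N/4 = -N*P/4)
X = -4/49 (X = 1/(-1/4*9*9 + 8) = 1/(-81/4 + 8) = 1/(-49/4) = -4/49 ≈ -0.081633)
c = -49/2111 (c = 1/(-4/49 - 43) = 1/(-2111/49) = -49/2111 ≈ -0.023212)
u(2, 4)*c - 30 = 4*(-49/2111) - 30 = -196/2111 - 30 = -63526/2111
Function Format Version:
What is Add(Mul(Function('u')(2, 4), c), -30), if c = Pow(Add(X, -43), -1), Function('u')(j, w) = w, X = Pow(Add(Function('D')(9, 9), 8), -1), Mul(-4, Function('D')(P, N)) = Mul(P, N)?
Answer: Rational(-63526, 2111) ≈ -30.093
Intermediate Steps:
Function('D')(P, N) = Mul(Rational(-1, 4), N, P) (Function('D')(P, N) = Mul(Rational(-1, 4), Mul(P, N)) = Mul(Rational(-1, 4), Mul(N, P)) = Mul(Rational(-1, 4), N, P))
X = Rational(-4, 49) (X = Pow(Add(Mul(Rational(-1, 4), 9, 9), 8), -1) = Pow(Add(Rational(-81, 4), 8), -1) = Pow(Rational(-49, 4), -1) = Rational(-4, 49) ≈ -0.081633)
c = Rational(-49, 2111) (c = Pow(Add(Rational(-4, 49), -43), -1) = Pow(Rational(-2111, 49), -1) = Rational(-49, 2111) ≈ -0.023212)
Add(Mul(Function('u')(2, 4), c), -30) = Add(Mul(4, Rational(-49, 2111)), -30) = Add(Rational(-196, 2111), -30) = Rational(-63526, 2111)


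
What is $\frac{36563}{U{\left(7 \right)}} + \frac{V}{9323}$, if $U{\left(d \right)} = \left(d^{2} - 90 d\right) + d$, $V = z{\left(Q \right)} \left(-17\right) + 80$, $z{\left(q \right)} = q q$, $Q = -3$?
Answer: $- \frac{340918751}{5351402} \approx -63.706$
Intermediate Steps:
$z{\left(q \right)} = q^{2}$
$V = -73$ ($V = \left(-3\right)^{2} \left(-17\right) + 80 = 9 \left(-17\right) + 80 = -153 + 80 = -73$)
$U{\left(d \right)} = d^{2} - 89 d$
$\frac{36563}{U{\left(7 \right)}} + \frac{V}{9323} = \frac{36563}{7 \left(-89 + 7\right)} - \frac{73}{9323} = \frac{36563}{7 \left(-82\right)} - \frac{73}{9323} = \frac{36563}{-574} - \frac{73}{9323} = 36563 \left(- \frac{1}{574}\right) - \frac{73}{9323} = - \frac{36563}{574} - \frac{73}{9323} = - \frac{340918751}{5351402}$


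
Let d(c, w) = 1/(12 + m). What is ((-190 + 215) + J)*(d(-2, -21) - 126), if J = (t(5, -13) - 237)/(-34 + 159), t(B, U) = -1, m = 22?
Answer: -12365021/4250 ≈ -2909.4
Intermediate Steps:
d(c, w) = 1/34 (d(c, w) = 1/(12 + 22) = 1/34)
J = -238/125 (J = (-1 - 237)/(-34 + 159) = -238/125 ≈ -1.9040)
((-190 + 215) + J)*(d(-2, -21) - 126) = ((-190 + 215) - 238/125)*(1/34 - 126) = (25 - 238/125)*(-4283/34) = (2887/125)*(-4283/34) = -12365021/4250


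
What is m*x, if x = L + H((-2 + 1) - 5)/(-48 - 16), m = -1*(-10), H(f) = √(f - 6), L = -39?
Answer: -390 - 5*I*√3/16 ≈ -390.0 - 0.54127*I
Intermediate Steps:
H(f) = √(-6 + f)
m = 10
x = -39 - I*√3/32 (x = -39 + √(-6 + ((-2 + 1) - 5))/(-48 - 16) = -39 + √(-6 + (-1 - 5))/(-64) = -39 + √(-6 - 6)*(-1/64) = -39 + √(-12)*(-1/64) = -39 + (2*I*√3)*(-1/64) = -39 - I*√3/32 ≈ -39.0 - 0.054127*I)
m*x = 10*(-39 - I*√3/32) = -390 - 5*I*√3/16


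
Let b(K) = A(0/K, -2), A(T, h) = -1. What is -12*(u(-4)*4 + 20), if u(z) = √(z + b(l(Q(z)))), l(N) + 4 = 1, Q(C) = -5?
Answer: -240 - 48*I*√5 ≈ -240.0 - 107.33*I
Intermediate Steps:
l(N) = -3 (l(N) = -4 + 1 = -3)
b(K) = -1
u(z) = √(-1 + z) (u(z) = √(z - 1) = √(-1 + z))
-12*(u(-4)*4 + 20) = -12*(√(-1 - 4)*4 + 20) = -12*(√(-5)*4 + 20) = -12*((I*√5)*4 + 20) = -12*(4*I*√5 + 20) = -12*(20 + 4*I*√5) = -240 - 48*I*√5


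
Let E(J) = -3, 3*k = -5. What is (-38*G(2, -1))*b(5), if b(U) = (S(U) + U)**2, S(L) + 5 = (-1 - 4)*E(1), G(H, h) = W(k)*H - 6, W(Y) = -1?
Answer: 68400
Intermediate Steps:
k = -5/3 (k = (1/3)*(-5) = -5/3 ≈ -1.6667)
G(H, h) = -6 - H (G(H, h) = -H - 6 = -6 - H)
S(L) = 10 (S(L) = -5 + (-1 - 4)*(-3) = -5 - 5*(-3) = -5 + 15 = 10)
b(U) = (10 + U)**2
(-38*G(2, -1))*b(5) = (-38*(-6 - 1*2))*(10 + 5)**2 = -38*(-6 - 2)*15**2 = -38*(-8)*225 = 304*225 = 68400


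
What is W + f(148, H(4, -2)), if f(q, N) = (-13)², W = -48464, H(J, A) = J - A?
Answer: -48295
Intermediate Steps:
f(q, N) = 169
W + f(148, H(4, -2)) = -48464 + 169 = -48295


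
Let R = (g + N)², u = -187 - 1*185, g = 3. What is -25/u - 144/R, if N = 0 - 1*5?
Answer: -13367/372 ≈ -35.933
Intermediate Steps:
N = -5 (N = 0 - 5 = -5)
u = -372 (u = -187 - 185 = -372)
R = 4 (R = (3 - 5)² = (-2)² = 4)
-25/u - 144/R = -25/(-372) - 144/4 = -25*(-1/372) - 144*¼ = 25/372 - 36 = -13367/372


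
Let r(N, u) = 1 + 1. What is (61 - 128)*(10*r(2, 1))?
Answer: -1340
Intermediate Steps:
r(N, u) = 2
(61 - 128)*(10*r(2, 1)) = (61 - 128)*(10*2) = -67*20 = -1340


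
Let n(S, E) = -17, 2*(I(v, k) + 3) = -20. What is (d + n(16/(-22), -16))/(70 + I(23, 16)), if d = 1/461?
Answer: -2612/8759 ≈ -0.29821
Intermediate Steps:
I(v, k) = -13 (I(v, k) = -3 + (½)*(-20) = -3 - 10 = -13)
d = 1/461 ≈ 0.0021692
(d + n(16/(-22), -16))/(70 + I(23, 16)) = (1/461 - 17)/(70 - 13) = -7836/461/57 = -7836/461*1/57 = -2612/8759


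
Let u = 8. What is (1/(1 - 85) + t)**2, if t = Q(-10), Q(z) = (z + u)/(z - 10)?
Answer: 1369/176400 ≈ 0.0077608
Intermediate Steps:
Q(z) = (8 + z)/(-10 + z) (Q(z) = (z + 8)/(z - 10) = (8 + z)/(-10 + z))
t = 1/10 (t = (8 - 10)/(-10 - 10) = -2/(-20) = -1/20*(-2) = 1/10 ≈ 0.10000)
(1/(1 - 85) + t)**2 = (1/(1 - 85) + 1/10)**2 = (1/(-84) + 1/10)**2 = (-1/84 + 1/10)**2 = (37/420)**2 = 1369/176400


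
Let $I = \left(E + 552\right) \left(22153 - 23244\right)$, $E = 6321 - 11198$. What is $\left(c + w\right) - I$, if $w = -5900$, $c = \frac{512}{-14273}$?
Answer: $- \frac{67432432187}{14273} \approx -4.7245 \cdot 10^{6}$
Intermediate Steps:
$E = -4877$
$c = - \frac{512}{14273}$ ($c = 512 \left(- \frac{1}{14273}\right) = - \frac{512}{14273} \approx -0.035872$)
$I = 4718575$ ($I = \left(-4877 + 552\right) \left(22153 - 23244\right) = \left(-4325\right) \left(-1091\right) = 4718575$)
$\left(c + w\right) - I = \left(- \frac{512}{14273} - 5900\right) - 4718575 = - \frac{84211212}{14273} - 4718575 = - \frac{67432432187}{14273}$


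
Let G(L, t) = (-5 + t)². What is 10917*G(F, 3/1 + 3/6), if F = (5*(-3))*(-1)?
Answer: 98253/4 ≈ 24563.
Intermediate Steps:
F = 15 (F = -15*(-1) = 15)
10917*G(F, 3/1 + 3/6) = 10917*(-5 + (3/1 + 3/6))² = 10917*(-5 + (3*1 + 3*(⅙)))² = 10917*(-5 + (3 + ½))² = 10917*(-5 + 7/2)² = 10917*(-3/2)² = 10917*(9/4) = 98253/4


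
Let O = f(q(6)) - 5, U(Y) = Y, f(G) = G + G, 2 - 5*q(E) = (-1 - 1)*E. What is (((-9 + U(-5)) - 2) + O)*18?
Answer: -1386/5 ≈ -277.20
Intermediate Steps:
q(E) = ⅖ + 2*E/5 (q(E) = ⅖ - (-1 - 1)*E/5 = ⅖ - (-2)*E/5 = ⅖ + 2*E/5)
f(G) = 2*G
O = ⅗ (O = 2*(⅖ + (⅖)*6) - 5 = 2*(⅖ + 12/5) - 5 = 2*(14/5) - 5 = 28/5 - 5 = ⅗ ≈ 0.60000)
(((-9 + U(-5)) - 2) + O)*18 = (((-9 - 5) - 2) + ⅗)*18 = ((-14 - 2) + ⅗)*18 = (-16 + ⅗)*18 = -77/5*18 = -1386/5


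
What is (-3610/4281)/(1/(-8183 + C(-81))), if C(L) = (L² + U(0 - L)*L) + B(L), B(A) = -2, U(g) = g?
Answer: 29547850/4281 ≈ 6902.1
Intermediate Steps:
C(L) = -2 (C(L) = (L² + (0 - L)*L) - 2 = (L² + (-L)*L) - 2 = (L² - L²) - 2 = 0 - 2 = -2)
(-3610/4281)/(1/(-8183 + C(-81))) = (-3610/4281)/(1/(-8183 - 2)) = (-3610*1/4281)/(1/(-8185)) = -3610/(4281*(-1/8185)) = -3610/4281*(-8185) = 29547850/4281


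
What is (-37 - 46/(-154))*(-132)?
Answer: 33912/7 ≈ 4844.6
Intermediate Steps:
(-37 - 46/(-154))*(-132) = (-37 - 46*(-1/154))*(-132) = (-37 + 23/77)*(-132) = -2826/77*(-132) = 33912/7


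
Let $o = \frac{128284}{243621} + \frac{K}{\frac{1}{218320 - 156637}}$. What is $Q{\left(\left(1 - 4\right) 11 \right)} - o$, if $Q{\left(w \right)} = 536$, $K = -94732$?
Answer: $\frac{1423563864567248}{243621} \approx 5.8434 \cdot 10^{9}$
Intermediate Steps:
$o = - \frac{1423563733986392}{243621}$ ($o = \frac{128284}{243621} - \frac{94732}{\frac{1}{218320 - 156637}} = 128284 \cdot \frac{1}{243621} - \frac{94732}{\frac{1}{61683}} = \frac{128284}{243621} - 94732 \frac{1}{\frac{1}{61683}} = \frac{128284}{243621} - 5843353956 = - \frac{1423563733986392}{243621} \approx -5.8434 \cdot 10^{9}$)
$Q{\left(\left(1 - 4\right) 11 \right)} - o = 536 - - \frac{1423563733986392}{243621} = 536 + \frac{1423563733986392}{243621} = \frac{1423563864567248}{243621}$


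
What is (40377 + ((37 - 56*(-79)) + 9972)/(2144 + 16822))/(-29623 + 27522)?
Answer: -255268205/13282522 ≈ -19.218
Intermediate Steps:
(40377 + ((37 - 56*(-79)) + 9972)/(2144 + 16822))/(-29623 + 27522) = (40377 + ((37 + 4424) + 9972)/18966)/(-2101) = (40377 + (4461 + 9972)*(1/18966))*(-1/2101) = (40377 + 14433*(1/18966))*(-1/2101) = (40377 + 4811/6322)*(-1/2101) = (255268205/6322)*(-1/2101) = -255268205/13282522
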